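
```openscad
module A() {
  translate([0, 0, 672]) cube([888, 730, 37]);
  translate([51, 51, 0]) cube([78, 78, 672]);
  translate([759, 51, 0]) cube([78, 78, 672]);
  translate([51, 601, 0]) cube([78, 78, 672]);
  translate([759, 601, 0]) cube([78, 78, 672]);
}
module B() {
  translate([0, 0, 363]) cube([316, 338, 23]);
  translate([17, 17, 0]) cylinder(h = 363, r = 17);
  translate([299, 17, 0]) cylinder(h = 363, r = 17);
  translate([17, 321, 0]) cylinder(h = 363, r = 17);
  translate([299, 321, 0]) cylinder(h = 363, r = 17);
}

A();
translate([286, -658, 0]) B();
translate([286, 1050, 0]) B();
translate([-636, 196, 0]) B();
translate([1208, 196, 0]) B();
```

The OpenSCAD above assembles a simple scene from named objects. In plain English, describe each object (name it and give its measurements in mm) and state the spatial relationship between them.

A is a table with a 888×730 mm rectangular top, 37 mm thick, top surface at z = 709 mm, supported by four 78×78 mm square legs, each inset 51 mm from the nearest pair of top edges, running from the floor.

B is a four-legged stool. The seat is 316×338 mm, 23 mm thick, top at z = 386 mm. It stands on four round legs, each 34 mm in diameter, from z = 0 to the seat underside, each leg's axis is inset half a diameter from the nearest pair of seat edges (so the leg's bounding box is flush with the corner).

Four stools sit around the table at the −y, +y, −x, +x sides.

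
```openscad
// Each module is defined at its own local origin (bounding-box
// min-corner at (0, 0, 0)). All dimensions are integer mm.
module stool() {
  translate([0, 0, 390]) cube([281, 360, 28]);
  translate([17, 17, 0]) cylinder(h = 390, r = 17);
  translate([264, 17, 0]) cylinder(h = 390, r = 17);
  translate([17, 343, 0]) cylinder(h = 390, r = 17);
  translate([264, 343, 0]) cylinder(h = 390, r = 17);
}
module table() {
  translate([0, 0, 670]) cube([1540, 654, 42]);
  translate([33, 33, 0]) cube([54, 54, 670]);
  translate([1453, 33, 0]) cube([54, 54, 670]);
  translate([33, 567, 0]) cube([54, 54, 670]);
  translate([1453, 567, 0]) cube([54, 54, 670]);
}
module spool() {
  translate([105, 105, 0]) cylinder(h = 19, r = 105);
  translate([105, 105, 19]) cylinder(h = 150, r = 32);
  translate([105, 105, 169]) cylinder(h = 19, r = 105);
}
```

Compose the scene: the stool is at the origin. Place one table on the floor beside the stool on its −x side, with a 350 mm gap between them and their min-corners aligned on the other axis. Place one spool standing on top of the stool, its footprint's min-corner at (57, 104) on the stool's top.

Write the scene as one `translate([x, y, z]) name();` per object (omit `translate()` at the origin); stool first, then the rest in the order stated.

stool();
translate([-1890, 0, 0]) table();
translate([57, 104, 418]) spool();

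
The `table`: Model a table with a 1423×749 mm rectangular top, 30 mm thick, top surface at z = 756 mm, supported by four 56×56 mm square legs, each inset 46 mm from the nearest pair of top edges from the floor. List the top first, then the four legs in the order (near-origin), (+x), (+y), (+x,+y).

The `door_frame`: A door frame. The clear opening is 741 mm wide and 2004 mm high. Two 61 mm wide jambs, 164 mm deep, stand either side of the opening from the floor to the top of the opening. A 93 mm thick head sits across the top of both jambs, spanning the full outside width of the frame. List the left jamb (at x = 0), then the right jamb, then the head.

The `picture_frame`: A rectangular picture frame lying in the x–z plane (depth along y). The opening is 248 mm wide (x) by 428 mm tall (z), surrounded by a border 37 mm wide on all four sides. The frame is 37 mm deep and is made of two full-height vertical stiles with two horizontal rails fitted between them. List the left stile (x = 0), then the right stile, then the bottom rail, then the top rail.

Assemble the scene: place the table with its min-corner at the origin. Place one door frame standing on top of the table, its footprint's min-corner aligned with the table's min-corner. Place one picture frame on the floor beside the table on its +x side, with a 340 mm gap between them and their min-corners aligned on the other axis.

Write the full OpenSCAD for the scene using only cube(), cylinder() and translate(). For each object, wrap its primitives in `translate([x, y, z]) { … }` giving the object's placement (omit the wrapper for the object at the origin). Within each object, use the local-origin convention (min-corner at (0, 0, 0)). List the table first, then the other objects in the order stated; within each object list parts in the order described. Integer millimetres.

translate([0, 0, 726]) cube([1423, 749, 30]);
translate([46, 46, 0]) cube([56, 56, 726]);
translate([1321, 46, 0]) cube([56, 56, 726]);
translate([46, 647, 0]) cube([56, 56, 726]);
translate([1321, 647, 0]) cube([56, 56, 726]);
translate([0, 0, 756]) {
  cube([61, 164, 2004]);
  translate([802, 0, 0]) cube([61, 164, 2004]);
  translate([0, 0, 2004]) cube([863, 164, 93]);
}
translate([1763, 0, 0]) {
  cube([37, 37, 502]);
  translate([285, 0, 0]) cube([37, 37, 502]);
  translate([37, 0, 0]) cube([248, 37, 37]);
  translate([37, 0, 465]) cube([248, 37, 37]);
}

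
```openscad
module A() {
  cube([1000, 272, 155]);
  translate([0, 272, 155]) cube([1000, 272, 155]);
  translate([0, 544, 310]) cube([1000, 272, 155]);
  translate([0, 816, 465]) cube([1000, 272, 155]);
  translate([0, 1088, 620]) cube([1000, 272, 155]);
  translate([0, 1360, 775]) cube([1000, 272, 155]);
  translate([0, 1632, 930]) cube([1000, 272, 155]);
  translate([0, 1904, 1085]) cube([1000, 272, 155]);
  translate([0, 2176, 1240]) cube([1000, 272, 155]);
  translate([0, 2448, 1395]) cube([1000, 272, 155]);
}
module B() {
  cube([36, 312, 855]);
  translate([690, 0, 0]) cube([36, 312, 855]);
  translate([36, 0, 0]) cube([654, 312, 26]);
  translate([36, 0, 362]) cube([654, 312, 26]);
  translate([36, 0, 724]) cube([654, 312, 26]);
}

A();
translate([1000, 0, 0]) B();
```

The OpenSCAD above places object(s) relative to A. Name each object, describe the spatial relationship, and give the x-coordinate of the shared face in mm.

The staircase's +x face and the bookshelf's −x face are both at x = 1000 mm.

A is a staircase. B is a bookshelf. The bookshelf is against the staircase's +x side, with their −y faces flush. The x-coordinate of the shared face is 1000 mm.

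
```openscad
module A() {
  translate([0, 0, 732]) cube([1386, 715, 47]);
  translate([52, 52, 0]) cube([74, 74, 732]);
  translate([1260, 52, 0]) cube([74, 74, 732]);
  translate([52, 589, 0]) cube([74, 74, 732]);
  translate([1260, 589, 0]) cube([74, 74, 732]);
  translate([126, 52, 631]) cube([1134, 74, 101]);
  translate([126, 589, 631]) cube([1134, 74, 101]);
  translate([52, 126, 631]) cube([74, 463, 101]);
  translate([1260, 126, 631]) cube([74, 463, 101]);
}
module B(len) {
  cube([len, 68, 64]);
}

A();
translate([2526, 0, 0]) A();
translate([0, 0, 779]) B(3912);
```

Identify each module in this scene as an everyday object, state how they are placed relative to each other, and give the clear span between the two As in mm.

Second table starts at x = 2526; first ends at x = 1386; clear span = 2526 − 1386 = 1140 mm.

A is a table. B is a beam. A beam spans the tops of two tables. The clear span between the two tables is 1140 mm.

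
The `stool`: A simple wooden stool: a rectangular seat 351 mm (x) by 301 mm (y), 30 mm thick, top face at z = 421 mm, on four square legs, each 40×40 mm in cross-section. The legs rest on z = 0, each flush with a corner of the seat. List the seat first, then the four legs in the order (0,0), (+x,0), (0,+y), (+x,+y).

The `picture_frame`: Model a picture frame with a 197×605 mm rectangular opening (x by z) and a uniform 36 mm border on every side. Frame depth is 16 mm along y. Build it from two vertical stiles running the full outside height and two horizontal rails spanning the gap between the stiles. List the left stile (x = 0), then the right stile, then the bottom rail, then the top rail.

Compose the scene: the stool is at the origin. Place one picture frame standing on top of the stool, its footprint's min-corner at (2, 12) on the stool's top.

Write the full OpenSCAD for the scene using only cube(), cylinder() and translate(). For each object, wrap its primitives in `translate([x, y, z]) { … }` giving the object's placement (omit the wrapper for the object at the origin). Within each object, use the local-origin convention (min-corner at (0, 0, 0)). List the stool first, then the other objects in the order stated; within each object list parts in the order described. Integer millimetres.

translate([0, 0, 391]) cube([351, 301, 30]);
cube([40, 40, 391]);
translate([311, 0, 0]) cube([40, 40, 391]);
translate([0, 261, 0]) cube([40, 40, 391]);
translate([311, 261, 0]) cube([40, 40, 391]);
translate([2, 12, 421]) {
  cube([36, 16, 677]);
  translate([233, 0, 0]) cube([36, 16, 677]);
  translate([36, 0, 0]) cube([197, 16, 36]);
  translate([36, 0, 641]) cube([197, 16, 36]);
}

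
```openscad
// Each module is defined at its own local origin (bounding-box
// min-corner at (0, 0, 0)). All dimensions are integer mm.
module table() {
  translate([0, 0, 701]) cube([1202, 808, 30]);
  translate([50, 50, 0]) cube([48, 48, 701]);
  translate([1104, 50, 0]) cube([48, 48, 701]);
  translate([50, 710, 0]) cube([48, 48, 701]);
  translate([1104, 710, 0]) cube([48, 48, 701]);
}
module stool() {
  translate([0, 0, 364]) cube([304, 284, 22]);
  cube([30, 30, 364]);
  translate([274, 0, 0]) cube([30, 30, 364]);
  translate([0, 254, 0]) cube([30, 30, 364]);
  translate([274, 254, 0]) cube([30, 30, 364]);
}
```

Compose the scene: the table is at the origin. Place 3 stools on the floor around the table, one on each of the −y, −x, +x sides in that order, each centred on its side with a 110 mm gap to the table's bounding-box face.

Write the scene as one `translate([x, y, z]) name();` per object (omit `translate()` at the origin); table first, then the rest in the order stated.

table();
translate([449, -394, 0]) stool();
translate([-414, 262, 0]) stool();
translate([1312, 262, 0]) stool();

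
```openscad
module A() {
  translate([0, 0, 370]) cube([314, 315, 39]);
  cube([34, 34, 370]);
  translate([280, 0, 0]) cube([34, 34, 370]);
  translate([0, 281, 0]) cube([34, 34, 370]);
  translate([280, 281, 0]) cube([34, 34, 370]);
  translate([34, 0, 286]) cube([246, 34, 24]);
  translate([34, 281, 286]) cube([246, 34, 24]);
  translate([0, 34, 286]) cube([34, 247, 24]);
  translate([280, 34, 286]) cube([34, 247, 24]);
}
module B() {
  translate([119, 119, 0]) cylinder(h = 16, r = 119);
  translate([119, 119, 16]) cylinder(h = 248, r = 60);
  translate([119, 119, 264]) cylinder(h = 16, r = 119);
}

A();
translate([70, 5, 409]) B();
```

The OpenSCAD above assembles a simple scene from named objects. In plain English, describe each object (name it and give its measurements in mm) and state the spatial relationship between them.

A is a four-legged stool. The seat is 314×315 mm, 39 mm thick, top at z = 409 mm. It stands on four square legs, each 34×34 mm in cross-section, from z = 0 to the seat underside, each flush with a corner of the seat. Four stretchers, 34 mm wide and 24 mm tall, connect adjacent legs with their undersides at z = 286 mm, each running between the inner faces of the legs it joins and aligned with the legs' outer faces on the other axis.

B is a spool: two coaxial disc flanges of radius 119 mm and thickness 16 mm, joined by a core cylinder of radius 60 mm and height 248 mm. The lower flange rests on z = 0 and the three cylinders share a vertical axis.

The spool is on top of the stool.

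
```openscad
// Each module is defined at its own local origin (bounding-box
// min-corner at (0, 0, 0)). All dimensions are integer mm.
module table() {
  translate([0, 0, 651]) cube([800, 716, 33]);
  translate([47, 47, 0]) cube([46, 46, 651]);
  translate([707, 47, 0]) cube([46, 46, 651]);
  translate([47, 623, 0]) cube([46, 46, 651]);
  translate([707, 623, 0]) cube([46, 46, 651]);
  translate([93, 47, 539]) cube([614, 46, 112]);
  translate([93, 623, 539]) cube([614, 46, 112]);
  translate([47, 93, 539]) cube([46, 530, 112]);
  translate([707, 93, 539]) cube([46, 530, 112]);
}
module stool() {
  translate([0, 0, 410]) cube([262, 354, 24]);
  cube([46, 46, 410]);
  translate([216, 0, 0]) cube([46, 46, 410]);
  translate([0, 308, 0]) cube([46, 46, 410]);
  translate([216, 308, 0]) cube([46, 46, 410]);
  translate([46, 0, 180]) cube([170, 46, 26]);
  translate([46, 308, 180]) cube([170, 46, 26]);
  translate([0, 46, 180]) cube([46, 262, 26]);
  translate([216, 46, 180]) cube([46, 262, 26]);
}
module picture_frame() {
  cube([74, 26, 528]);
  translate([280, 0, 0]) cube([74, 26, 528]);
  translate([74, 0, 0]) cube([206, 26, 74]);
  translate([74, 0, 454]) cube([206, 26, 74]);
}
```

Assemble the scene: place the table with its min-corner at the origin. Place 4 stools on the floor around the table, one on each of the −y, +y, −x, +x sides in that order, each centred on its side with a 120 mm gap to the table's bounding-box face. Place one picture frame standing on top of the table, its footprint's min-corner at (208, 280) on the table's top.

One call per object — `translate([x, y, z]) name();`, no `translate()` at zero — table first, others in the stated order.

table();
translate([269, -474, 0]) stool();
translate([269, 836, 0]) stool();
translate([-382, 181, 0]) stool();
translate([920, 181, 0]) stool();
translate([208, 280, 684]) picture_frame();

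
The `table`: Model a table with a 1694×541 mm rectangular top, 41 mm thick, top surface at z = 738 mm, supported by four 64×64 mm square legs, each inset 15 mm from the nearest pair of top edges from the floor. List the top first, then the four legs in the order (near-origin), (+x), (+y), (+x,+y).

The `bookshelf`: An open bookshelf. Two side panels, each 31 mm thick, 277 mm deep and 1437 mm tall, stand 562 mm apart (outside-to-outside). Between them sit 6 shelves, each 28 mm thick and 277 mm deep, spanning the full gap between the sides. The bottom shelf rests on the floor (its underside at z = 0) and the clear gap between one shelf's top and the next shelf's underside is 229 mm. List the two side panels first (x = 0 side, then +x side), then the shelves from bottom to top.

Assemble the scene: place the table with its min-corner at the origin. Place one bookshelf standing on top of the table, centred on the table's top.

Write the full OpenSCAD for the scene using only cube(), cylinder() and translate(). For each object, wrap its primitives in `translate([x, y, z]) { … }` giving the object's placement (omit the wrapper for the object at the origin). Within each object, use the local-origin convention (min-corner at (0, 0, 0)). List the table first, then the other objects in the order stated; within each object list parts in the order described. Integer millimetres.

translate([0, 0, 697]) cube([1694, 541, 41]);
translate([15, 15, 0]) cube([64, 64, 697]);
translate([1615, 15, 0]) cube([64, 64, 697]);
translate([15, 462, 0]) cube([64, 64, 697]);
translate([1615, 462, 0]) cube([64, 64, 697]);
translate([566, 132, 738]) {
  cube([31, 277, 1437]);
  translate([531, 0, 0]) cube([31, 277, 1437]);
  translate([31, 0, 0]) cube([500, 277, 28]);
  translate([31, 0, 257]) cube([500, 277, 28]);
  translate([31, 0, 514]) cube([500, 277, 28]);
  translate([31, 0, 771]) cube([500, 277, 28]);
  translate([31, 0, 1028]) cube([500, 277, 28]);
  translate([31, 0, 1285]) cube([500, 277, 28]);
}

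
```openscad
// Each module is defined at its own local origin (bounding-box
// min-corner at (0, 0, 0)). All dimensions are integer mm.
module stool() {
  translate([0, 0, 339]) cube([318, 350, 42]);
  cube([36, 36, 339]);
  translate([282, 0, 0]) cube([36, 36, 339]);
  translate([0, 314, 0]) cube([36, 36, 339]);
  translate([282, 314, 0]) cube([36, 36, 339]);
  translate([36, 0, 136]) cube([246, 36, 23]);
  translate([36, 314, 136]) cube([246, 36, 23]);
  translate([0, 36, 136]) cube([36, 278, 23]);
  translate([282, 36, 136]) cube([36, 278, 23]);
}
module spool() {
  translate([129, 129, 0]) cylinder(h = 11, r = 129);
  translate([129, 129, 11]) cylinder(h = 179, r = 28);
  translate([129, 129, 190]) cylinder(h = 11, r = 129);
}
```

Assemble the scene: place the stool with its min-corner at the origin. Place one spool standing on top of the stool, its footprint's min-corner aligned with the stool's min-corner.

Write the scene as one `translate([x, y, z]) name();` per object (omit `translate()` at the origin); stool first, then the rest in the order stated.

stool();
translate([0, 0, 381]) spool();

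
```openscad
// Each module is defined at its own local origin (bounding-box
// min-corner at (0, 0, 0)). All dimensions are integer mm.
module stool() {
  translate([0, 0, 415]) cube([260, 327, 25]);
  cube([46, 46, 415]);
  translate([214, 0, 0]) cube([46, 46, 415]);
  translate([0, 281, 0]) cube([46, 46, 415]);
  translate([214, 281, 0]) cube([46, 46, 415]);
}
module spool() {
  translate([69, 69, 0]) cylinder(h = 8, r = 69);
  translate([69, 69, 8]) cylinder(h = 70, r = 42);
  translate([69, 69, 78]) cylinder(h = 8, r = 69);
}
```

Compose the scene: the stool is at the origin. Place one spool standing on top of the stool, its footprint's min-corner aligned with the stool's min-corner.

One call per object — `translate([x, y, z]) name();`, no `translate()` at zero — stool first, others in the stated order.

stool();
translate([0, 0, 440]) spool();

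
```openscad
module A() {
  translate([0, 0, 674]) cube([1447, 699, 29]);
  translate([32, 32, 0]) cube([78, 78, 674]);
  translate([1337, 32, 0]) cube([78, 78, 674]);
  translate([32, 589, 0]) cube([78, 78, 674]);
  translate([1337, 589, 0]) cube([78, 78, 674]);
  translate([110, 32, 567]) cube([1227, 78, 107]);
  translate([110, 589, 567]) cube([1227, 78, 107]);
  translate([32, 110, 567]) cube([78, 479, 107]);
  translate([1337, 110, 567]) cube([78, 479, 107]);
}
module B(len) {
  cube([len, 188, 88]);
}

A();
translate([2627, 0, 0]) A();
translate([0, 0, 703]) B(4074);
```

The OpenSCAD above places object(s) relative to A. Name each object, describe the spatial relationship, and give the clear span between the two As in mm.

Second table starts at x = 2627; first ends at x = 1447; clear span = 2627 − 1447 = 1180 mm.

A is a table. B is a beam. A beam spans the tops of two tables. The clear span between the two tables is 1180 mm.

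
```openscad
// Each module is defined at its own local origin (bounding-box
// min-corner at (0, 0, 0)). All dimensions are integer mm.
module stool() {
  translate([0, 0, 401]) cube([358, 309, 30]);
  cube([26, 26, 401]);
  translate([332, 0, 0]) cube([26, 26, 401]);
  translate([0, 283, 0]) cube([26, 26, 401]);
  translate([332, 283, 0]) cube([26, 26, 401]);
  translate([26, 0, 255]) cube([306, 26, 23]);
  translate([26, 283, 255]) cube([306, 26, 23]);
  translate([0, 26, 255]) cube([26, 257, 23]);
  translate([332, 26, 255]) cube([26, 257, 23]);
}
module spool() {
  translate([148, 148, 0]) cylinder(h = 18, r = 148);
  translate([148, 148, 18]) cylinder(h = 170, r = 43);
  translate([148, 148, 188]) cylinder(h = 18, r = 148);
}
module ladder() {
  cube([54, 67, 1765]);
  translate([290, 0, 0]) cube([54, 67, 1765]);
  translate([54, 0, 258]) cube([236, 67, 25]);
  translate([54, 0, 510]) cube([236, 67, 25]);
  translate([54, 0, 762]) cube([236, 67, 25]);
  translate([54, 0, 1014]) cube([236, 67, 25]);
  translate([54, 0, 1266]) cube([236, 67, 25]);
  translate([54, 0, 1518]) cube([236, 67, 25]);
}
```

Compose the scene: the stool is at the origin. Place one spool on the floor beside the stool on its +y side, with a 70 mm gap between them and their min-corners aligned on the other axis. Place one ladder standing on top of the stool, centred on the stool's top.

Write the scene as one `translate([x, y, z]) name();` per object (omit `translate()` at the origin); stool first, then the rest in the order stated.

stool();
translate([0, 379, 0]) spool();
translate([7, 121, 431]) ladder();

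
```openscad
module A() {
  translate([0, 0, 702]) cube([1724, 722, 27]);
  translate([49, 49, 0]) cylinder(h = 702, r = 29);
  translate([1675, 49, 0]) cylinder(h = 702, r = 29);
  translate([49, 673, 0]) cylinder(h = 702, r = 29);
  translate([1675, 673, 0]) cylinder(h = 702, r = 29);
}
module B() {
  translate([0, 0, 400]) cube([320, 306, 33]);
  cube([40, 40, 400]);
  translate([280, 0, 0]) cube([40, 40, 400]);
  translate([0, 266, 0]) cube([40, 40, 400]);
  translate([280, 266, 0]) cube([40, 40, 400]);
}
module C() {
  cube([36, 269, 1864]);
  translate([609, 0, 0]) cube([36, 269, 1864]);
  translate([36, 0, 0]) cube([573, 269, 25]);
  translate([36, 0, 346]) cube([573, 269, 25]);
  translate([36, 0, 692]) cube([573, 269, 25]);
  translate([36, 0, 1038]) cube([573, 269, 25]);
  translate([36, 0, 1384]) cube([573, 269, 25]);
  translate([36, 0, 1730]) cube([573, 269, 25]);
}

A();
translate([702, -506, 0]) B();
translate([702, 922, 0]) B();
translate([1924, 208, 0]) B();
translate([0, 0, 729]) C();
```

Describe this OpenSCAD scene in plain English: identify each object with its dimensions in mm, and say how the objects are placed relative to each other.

A is a rectangular dining table. The top is 1724×722×27 mm with its upper surface at z = 729 mm. It stands on four round legs of 58 mm diameter, each leg's bounding box inset 20 mm from the nearest pair of top edges, running from the floor to the underside of the top.

B is a four-legged stool. The seat is 320×306 mm, 33 mm thick, top at z = 433 mm. It stands on four square legs, each 40×40 mm in cross-section, from z = 0 to the seat underside, each flush with a corner of the seat.

C is an open bookshelf. Two side panels, each 36 mm thick, 269 mm deep and 1864 mm tall, stand 645 mm apart (outside-to-outside). Between them sit 6 shelves, each 25 mm thick and 269 mm deep, spanning the full gap between the sides. The bottom shelf rests on the floor (its underside at z = 0) and the clear gap between one shelf's top and the next shelf's underside is 321 mm.

Three stools sit around the table at the −y, +y, +x sides. The bookshelf is on top of the table.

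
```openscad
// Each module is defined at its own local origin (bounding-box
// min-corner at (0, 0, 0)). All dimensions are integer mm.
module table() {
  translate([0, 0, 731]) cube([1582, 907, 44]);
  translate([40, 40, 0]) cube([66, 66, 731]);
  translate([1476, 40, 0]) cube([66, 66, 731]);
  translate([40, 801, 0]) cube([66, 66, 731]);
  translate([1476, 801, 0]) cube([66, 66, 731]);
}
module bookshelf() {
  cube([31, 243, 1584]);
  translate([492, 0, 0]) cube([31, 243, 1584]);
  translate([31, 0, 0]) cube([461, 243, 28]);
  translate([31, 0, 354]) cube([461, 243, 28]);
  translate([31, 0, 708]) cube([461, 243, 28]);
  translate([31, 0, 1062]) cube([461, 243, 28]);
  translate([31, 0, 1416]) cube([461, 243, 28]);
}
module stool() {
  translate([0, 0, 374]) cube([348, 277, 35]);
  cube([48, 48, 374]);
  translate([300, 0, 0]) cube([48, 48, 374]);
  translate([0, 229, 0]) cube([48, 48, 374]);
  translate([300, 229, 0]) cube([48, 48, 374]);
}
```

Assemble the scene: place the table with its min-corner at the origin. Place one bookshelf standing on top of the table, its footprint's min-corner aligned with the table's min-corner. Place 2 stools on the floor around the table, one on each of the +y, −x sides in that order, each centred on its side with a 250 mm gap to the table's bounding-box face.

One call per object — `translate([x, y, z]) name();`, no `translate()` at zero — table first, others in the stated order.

table();
translate([0, 0, 775]) bookshelf();
translate([617, 1157, 0]) stool();
translate([-598, 315, 0]) stool();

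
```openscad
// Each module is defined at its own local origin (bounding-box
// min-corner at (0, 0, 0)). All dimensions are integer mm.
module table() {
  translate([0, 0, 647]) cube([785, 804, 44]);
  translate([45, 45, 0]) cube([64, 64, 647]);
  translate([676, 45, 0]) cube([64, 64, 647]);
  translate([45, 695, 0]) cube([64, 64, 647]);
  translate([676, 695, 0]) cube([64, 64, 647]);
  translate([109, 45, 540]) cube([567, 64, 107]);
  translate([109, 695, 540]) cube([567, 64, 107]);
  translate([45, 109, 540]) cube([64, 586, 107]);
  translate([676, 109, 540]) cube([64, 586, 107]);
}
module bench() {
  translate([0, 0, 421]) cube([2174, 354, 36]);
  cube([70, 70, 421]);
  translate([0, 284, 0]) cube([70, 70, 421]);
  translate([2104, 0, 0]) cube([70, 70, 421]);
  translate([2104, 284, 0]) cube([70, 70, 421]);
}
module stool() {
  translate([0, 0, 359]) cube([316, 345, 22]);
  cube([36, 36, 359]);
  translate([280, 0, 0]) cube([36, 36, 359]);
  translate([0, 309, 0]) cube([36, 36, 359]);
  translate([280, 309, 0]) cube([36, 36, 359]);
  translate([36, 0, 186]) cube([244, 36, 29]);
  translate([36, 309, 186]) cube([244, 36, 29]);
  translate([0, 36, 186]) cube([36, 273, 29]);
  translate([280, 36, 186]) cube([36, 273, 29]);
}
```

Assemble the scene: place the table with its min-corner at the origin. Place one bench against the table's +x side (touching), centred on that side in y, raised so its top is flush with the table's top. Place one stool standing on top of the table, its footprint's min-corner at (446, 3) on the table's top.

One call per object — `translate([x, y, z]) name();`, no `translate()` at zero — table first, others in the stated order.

table();
translate([785, 225, 234]) bench();
translate([446, 3, 691]) stool();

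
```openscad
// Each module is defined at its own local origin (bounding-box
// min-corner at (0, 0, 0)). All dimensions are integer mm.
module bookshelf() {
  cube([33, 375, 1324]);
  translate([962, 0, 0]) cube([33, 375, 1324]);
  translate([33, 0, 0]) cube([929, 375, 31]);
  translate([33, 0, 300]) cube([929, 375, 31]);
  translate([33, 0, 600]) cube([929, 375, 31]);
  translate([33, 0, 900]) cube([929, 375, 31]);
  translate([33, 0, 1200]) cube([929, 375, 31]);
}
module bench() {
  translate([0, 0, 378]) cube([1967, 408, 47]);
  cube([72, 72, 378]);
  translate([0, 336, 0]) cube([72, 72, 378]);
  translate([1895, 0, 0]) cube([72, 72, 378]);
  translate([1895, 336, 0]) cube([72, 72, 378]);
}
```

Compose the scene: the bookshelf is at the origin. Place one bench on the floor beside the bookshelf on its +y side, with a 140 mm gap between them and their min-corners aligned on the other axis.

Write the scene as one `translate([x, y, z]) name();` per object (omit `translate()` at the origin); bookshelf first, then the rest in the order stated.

bookshelf();
translate([0, 515, 0]) bench();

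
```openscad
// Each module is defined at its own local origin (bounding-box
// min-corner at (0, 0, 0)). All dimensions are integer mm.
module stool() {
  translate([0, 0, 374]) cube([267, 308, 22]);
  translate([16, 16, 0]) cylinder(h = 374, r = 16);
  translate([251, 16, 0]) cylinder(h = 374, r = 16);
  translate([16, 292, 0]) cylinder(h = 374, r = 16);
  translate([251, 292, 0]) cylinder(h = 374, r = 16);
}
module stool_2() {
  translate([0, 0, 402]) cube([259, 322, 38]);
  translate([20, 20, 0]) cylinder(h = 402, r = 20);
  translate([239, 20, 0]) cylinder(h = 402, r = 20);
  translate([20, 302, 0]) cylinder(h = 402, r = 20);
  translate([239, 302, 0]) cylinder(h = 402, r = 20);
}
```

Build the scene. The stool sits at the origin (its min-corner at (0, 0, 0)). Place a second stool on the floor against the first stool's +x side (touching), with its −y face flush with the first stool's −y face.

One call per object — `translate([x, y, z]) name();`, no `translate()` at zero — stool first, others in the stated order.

stool();
translate([267, 0, 0]) stool_2();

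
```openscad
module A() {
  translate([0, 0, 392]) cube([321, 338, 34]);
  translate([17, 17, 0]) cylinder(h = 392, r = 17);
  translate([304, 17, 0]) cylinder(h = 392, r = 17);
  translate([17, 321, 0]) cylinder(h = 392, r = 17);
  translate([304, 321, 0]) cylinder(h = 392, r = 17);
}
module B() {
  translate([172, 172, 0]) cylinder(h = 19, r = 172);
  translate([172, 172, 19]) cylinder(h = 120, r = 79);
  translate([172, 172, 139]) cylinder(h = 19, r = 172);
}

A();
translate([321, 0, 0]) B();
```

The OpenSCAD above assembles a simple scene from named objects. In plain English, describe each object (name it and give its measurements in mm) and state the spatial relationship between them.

A is a four-legged stool. The seat is 321×338 mm, 34 mm thick, top at z = 426 mm. It stands on four round legs, each 34 mm in diameter, from z = 0 to the seat underside, each leg's axis is inset half a diameter from the nearest pair of seat edges (so the leg's bounding box is flush with the corner).

B is a spool: two coaxial disc flanges of radius 172 mm and thickness 19 mm, joined by a core cylinder of radius 79 mm and height 120 mm. The lower flange rests on z = 0 and the three cylinders share a vertical axis.

The spool is against the stool's +x side, with their −y faces flush.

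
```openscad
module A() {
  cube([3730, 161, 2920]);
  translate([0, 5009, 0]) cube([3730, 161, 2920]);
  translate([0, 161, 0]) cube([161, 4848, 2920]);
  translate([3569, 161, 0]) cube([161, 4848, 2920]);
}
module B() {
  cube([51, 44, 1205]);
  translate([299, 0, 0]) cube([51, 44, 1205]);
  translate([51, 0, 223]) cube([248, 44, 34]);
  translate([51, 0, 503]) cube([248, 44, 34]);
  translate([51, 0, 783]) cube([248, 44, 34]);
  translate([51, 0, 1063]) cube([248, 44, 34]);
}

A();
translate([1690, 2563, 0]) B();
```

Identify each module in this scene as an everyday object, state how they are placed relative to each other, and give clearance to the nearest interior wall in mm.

Clearances: x = 1529, y = 2402; minimum 1529 mm.

A is a house frame. B is a ladder. The ladder sits inside the house frame, centred. The clearance to the nearest interior wall is 1529 mm.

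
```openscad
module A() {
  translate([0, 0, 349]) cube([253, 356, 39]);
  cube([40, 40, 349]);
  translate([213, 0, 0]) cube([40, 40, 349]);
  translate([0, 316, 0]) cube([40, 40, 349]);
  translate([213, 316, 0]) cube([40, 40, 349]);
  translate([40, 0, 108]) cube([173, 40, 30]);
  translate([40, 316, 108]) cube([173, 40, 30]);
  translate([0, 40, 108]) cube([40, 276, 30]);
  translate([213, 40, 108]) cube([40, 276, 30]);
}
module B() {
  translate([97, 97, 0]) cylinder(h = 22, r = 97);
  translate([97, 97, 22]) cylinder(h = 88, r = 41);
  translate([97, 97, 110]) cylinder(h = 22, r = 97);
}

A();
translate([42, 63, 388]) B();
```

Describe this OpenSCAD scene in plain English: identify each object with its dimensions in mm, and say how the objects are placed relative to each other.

A is a four-legged stool. The seat is 253×356 mm, 39 mm thick, top at z = 388 mm. It stands on four square legs, each 40×40 mm in cross-section, from z = 0 to the seat underside, each flush with a corner of the seat. Four stretchers, 40 mm wide and 30 mm tall, connect adjacent legs with their undersides at z = 108 mm, each running between the inner faces of the legs it joins and aligned with the legs' outer faces on the other axis.

B is a spool: two coaxial disc flanges of radius 97 mm and thickness 22 mm, joined by a core cylinder of radius 41 mm and height 88 mm. The lower flange rests on z = 0 and the three cylinders share a vertical axis.

The spool is on top of the stool.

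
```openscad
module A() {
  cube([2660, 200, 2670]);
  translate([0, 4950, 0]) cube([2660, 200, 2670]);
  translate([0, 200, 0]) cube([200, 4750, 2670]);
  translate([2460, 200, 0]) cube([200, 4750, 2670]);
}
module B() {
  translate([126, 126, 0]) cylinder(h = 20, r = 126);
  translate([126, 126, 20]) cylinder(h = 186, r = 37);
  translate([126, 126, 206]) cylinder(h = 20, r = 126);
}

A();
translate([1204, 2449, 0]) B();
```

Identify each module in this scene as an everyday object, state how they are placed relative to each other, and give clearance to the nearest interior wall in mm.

Clearances: x = 1004, y = 2249; minimum 1004 mm.

A is a house frame. B is a spool. The spool sits inside the house frame, centred. The clearance to the nearest interior wall is 1004 mm.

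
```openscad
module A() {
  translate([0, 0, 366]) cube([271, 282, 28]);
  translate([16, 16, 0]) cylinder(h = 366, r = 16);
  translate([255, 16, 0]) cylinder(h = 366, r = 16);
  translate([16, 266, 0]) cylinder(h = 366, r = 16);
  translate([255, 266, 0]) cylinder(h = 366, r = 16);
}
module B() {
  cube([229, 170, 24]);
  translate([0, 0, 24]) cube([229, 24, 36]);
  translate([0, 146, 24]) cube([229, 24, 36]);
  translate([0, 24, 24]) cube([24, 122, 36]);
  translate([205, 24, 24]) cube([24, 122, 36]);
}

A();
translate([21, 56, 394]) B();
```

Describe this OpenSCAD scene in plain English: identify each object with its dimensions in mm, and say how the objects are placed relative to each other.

A is a simple wooden stool: a rectangular seat 271 mm (x) by 282 mm (y), 28 mm thick, top face at z = 394 mm, on four round legs, each 32 mm in diameter. The legs rest on z = 0, each leg's axis is inset half a diameter from the nearest pair of seat edges (so the leg's bounding box is flush with the corner).

B is an open storage box with external size 229×170×60 mm and wall thickness 24 mm (the base is also 24 mm thick). The base covers the whole footprint; the four walls stand on the base, with the y-facing walls full-width and the x-facing walls fitting between their inner faces.

The open box is on top of the stool, centred.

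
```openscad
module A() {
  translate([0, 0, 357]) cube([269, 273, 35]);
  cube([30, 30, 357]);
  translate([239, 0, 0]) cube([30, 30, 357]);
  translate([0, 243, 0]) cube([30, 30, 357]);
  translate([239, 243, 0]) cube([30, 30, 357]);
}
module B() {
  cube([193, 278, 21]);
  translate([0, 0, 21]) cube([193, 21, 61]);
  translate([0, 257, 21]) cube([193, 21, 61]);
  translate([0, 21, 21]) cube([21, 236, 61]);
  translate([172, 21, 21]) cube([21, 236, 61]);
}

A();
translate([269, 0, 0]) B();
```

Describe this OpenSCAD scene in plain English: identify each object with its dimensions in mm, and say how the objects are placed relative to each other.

A is a four-legged stool. The seat is a 269×273×35 mm slab whose top surface is at z = 392 mm; four square legs, each 30×30 mm in cross-section, run from the floor (z = 0) to the underside of the seat, each flush with a corner of the seat.

B is an open storage box with external size 193×278×82 mm and wall thickness 21 mm (the base is also 21 mm thick). The base covers the whole footprint; the four walls stand on the base, with the y-facing walls full-width and the x-facing walls fitting between their inner faces.

The open box is against the stool's +x side, with their −y faces flush.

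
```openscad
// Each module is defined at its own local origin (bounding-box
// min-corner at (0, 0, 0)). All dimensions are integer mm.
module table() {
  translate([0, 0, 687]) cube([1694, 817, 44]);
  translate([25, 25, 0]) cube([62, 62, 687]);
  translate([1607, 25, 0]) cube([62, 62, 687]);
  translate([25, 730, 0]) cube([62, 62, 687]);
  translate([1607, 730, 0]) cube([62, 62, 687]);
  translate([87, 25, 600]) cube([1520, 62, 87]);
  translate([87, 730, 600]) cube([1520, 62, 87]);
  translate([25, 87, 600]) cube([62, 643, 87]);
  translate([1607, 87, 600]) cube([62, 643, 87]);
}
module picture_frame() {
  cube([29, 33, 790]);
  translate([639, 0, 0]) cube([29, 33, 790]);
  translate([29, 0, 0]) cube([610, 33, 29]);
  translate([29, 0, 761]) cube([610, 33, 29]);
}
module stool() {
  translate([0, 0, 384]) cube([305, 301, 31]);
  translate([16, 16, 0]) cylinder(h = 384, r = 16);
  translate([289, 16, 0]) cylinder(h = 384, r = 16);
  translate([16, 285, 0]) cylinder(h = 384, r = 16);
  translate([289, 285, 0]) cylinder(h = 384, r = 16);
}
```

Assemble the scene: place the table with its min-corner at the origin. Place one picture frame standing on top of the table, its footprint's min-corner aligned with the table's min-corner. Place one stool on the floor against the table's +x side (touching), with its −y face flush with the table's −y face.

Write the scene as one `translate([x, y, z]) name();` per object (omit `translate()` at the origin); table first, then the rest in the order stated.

table();
translate([0, 0, 731]) picture_frame();
translate([1694, 0, 0]) stool();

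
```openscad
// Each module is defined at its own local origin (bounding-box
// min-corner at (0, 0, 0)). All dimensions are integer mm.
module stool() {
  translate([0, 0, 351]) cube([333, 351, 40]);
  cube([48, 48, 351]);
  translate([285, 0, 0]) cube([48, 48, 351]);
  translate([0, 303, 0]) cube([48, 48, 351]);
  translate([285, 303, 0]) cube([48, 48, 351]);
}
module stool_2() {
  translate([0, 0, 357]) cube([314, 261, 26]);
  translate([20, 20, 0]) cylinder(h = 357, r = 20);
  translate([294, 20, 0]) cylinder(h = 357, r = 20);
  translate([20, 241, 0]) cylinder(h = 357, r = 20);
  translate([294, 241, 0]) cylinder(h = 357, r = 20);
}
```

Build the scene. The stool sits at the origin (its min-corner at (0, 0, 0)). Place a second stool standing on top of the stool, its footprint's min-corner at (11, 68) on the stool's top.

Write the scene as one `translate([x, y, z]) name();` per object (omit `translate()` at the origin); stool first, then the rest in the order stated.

stool();
translate([11, 68, 391]) stool_2();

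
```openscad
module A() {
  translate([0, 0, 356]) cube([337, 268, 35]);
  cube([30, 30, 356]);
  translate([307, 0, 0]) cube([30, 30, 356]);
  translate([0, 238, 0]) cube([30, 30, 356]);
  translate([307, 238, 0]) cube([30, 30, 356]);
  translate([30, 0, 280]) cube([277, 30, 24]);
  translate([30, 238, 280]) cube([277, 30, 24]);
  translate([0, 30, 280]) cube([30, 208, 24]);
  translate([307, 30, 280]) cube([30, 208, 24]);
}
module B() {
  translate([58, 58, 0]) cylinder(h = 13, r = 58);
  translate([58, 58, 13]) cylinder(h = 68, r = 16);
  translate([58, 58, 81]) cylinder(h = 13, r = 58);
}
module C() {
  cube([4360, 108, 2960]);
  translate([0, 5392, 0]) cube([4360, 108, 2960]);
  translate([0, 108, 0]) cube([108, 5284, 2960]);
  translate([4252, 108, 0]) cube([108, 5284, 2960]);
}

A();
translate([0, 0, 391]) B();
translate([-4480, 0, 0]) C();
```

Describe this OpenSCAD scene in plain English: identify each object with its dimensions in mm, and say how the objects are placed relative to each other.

A is a simple wooden stool: a rectangular seat 337 mm (x) by 268 mm (y), 35 mm thick, top face at z = 391 mm, on four square legs, each 30×30 mm in cross-section. The legs rest on z = 0, each flush with a corner of the seat. Four stretchers, 30 mm wide and 24 mm tall, connect adjacent legs with their undersides at z = 280 mm, each running between the inner faces of the legs it joins and aligned with the legs' outer faces on the other axis.

B is a spool: two coaxial disc flanges of radius 58 mm and thickness 13 mm, joined by a core cylinder of radius 16 mm and height 68 mm. The lower flange rests on z = 0 and the three cylinders share a vertical axis.

C is the wall frame of a small rectangular building: four walls, each 2960 mm tall and 108 mm thick, enclosing a footprint 4360 mm (x) by 5500 mm (y) outside-to-outside, with no floor or roof. The front and back walls (the −y and +y sides) span the full width; the two side walls fit between them.

The spool is on top of the stool. The house frame is on the floor beside the stool on its −x side.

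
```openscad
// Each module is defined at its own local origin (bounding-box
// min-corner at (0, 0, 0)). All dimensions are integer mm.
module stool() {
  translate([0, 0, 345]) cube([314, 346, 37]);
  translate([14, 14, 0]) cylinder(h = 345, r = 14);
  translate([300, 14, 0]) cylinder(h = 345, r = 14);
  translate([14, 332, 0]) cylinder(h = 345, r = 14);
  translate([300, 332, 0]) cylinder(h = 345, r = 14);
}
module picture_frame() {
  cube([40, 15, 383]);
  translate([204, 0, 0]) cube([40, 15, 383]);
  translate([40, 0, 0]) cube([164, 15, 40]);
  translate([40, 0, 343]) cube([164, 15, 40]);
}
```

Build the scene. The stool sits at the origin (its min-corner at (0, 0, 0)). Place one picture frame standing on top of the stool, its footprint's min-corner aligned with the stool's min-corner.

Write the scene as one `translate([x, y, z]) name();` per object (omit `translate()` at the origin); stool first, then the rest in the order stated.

stool();
translate([0, 0, 382]) picture_frame();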